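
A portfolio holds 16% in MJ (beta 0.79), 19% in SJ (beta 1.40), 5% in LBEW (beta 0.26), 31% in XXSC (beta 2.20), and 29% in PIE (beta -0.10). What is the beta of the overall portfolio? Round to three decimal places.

β_P = Σ w_i β_i = 0.16×0.79 + 0.19×1.40 + 0.05×0.26 + 0.31×2.20 + 0.29×-0.10 = 1.0584

1.058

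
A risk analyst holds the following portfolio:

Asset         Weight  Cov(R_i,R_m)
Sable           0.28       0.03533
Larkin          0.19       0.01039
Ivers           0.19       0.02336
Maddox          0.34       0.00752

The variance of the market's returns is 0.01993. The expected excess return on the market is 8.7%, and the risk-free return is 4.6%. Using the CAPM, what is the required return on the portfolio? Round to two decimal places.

12.83%

β_Sable = 0.03533 / 0.01993 = 1.7727
β_Larkin = 0.01039 / 0.01993 = 0.5213
β_Ivers = 0.02336 / 0.01993 = 1.1721
β_Maddox = 0.00752 / 0.01993 = 0.3773
β_P = Σ w_i β_i = 0.28×1.7727 + 0.19×0.5213 + 0.19×1.1721 + 0.34×0.3773 = 0.9464
E(R_P) = R_f + β_P × MRP = 4.6% + 0.9464 × 8.7% = 12.83%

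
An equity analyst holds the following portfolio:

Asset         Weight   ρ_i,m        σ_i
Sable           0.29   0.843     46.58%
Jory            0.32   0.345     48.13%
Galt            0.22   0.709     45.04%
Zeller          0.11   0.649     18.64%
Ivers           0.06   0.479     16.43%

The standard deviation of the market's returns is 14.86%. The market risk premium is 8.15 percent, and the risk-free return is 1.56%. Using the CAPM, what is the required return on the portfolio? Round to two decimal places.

β_Sable = 0.843 × 46.58% / 14.86% = 2.6425
β_Jory = 0.345 × 48.13% / 14.86% = 1.1174
β_Galt = 0.709 × 45.04% / 14.86% = 2.1489
β_Zeller = 0.649 × 18.64% / 14.86% = 0.8141
β_Ivers = 0.479 × 16.43% / 14.86% = 0.5296
β_P = Σ w_i β_i = 0.29×2.6425 + 0.32×1.1174 + 0.22×2.1489 + 0.11×0.8141 + 0.06×0.5296 = 1.7180
E(R_P) = R_f + β_P × MRP = 1.56% + 1.7180 × 8.15% = 15.56%

15.56%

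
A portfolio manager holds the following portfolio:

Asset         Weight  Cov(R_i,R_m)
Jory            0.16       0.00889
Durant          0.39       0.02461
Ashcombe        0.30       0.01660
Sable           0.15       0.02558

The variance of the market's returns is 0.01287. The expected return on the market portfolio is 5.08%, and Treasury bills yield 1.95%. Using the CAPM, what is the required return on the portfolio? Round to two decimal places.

6.77%

β_Jory = 0.00889 / 0.01287 = 0.6908
β_Durant = 0.02461 / 0.01287 = 1.9122
β_Ashcombe = 0.01660 / 0.01287 = 1.2898
β_Sable = 0.02558 / 0.01287 = 1.9876
β_P = Σ w_i β_i = 0.16×0.6908 + 0.39×1.9122 + 0.30×1.2898 + 0.15×1.9876 = 1.5414
MRP = 5.08% − 1.95% = 3.13%
E(R_P) = R_f + β_P × MRP = 1.95% + 1.5414 × 3.13% = 6.77%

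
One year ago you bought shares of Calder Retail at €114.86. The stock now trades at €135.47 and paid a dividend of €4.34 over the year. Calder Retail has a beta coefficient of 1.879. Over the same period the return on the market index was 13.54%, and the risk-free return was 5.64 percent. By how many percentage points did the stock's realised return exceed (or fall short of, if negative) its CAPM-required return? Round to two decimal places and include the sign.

+1.24%

Realised HPR = (P1 + D1 − P0) / P0 = (135.47 + 4.34 − 114.86) / 114.86 = 24.95 / 114.86 = 21.7221%
MRP = 13.54% − 5.64% = 7.90%
CAPM required = R_f + β·MRP = 5.64% + 1.879 × 7.90% = 20.48410%
α = realised − required = 21.7221% − 20.48410% = +1.24%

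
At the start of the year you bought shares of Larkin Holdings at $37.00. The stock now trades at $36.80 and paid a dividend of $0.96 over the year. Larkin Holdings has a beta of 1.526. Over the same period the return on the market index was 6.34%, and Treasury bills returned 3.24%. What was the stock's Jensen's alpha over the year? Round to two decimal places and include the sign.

-5.92%

Realised HPR = (P1 + D1 − P0) / P0 = (36.80 + 0.96 − 37.00) / 37.00 = 0.76 / 37.00 = 2.0541%
MRP = 6.34% − 3.24% = 3.10%
CAPM required = R_f + β·MRP = 3.24% + 1.526 × 3.10% = 7.97060%
α = realised − required = 2.0541% − 7.97060% = -5.92%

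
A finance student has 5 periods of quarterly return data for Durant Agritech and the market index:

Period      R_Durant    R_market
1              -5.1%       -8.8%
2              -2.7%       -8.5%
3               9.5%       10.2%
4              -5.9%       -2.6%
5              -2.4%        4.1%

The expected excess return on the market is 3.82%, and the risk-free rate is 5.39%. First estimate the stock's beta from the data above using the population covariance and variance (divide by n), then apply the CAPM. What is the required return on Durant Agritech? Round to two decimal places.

Mean R_i = (-5.1 − 2.7 + 9.5 − 5.9 − 2.4) / 5 = -1.3200%
Mean R_m = (-8.8 − 8.5 + 10.2 − 2.6 + 4.1) / 5 = -1.1200%
Σ(R_i − R̄_i)(R_m − R̄_m) = 162.8380  ⇒  Cov = 162.8380 / 5 = 32.5676
Σ(R_m − R̄_m)² = 271.0280  ⇒  Var(R_m) = 271.0280 / 5 = 54.2056
β = Cov / Var(R_m) = 32.5676 / 54.2056 = 0.6008
E(R) = R_f + β × MRP = 5.39% + 0.6008 × 3.82% = 7.69%

7.69%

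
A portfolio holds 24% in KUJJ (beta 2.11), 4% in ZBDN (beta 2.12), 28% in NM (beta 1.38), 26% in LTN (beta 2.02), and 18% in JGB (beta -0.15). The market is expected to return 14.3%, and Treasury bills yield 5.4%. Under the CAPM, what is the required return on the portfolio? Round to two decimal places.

18.53%

β_P = Σ w_i β_i = 0.24×2.11 + 0.04×2.12 + 0.28×1.38 + 0.26×2.02 + 0.18×-0.15 = 1.4758
MRP = 14.3% − 5.4% = 8.90%
E(R_P) = R_f + β_P × MRP = 5.4% + 1.4758 × 8.9% = 18.53%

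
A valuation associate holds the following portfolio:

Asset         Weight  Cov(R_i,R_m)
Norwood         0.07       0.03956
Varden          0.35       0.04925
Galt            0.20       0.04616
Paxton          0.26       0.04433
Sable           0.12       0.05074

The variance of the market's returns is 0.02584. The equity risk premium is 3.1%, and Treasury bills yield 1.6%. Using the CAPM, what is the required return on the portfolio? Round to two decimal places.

7.22%

β_Norwood = 0.03956 / 0.02584 = 1.5310
β_Varden = 0.04925 / 0.02584 = 1.9060
β_Galt = 0.04616 / 0.02584 = 1.7864
β_Paxton = 0.04433 / 0.02584 = 1.7156
β_Sable = 0.05074 / 0.02584 = 1.9636
β_P = Σ w_i β_i = 0.07×1.5310 + 0.35×1.9060 + 0.20×1.7864 + 0.26×1.7156 + 0.12×1.9636 = 1.8132
E(R_P) = R_f + β_P × MRP = 1.6% + 1.8132 × 3.1% = 7.22%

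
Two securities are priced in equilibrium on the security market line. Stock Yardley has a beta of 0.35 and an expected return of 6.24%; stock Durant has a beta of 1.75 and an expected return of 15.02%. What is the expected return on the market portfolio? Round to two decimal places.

10.32%

Both satisfy E(R) = R_f + β·MRP, so the slope of the SML is
MRP = (15.02% − 6.24%) / (1.75 − 0.35) = 8.78% / 1.40 = 6.2714%
R_f = E(R_Yardley) − β_Yardley·MRP = 6.24% − 0.35 × 6.2714% = 4.0450%
E(R_m) = R_f + MRP = 4.0450% + 6.2714% = 10.32%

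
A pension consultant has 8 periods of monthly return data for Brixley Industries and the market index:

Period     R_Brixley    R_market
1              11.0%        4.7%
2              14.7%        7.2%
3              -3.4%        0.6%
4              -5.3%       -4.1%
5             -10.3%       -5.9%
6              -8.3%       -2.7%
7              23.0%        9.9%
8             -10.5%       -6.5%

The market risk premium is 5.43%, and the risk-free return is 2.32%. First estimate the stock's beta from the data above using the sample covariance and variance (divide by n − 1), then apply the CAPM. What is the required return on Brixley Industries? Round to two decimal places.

Mean R_i = (11.0 + 14.7 − 3.4 − 5.3 − 10.3 − 8.3 + 23.0 − 10.5) / 8 = 1.3625%
Mean R_m = (4.7 + 7.2 + 0.6 − 4.1 − 5.9 − 2.7 + 9.9 − 6.5) / 8 = 0.4000%
Σ(R_i − R̄_i)(R_m − R̄_m) = 552.0000  ⇒  Cov = 552.0000 / 7 = 78.8571
Σ(R_m − R̄_m)² = 272.1800  ⇒  Var(R_m) = 272.1800 / 7 = 38.8829
β = Cov / Var(R_m) = 78.8571 / 38.8829 = 2.0281
E(R) = R_f + β × MRP = 2.32% + 2.0281 × 5.43% = 13.33%

13.33%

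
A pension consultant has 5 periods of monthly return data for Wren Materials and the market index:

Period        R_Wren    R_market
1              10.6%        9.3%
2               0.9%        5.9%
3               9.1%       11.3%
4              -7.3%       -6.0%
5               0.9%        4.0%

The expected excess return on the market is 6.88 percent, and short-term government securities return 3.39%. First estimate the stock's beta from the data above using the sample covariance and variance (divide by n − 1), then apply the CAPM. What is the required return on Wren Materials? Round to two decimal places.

10.41%

Mean R_i = (10.6 + 0.9 + 9.1 − 7.3 + 0.9) / 5 = 2.8400%
Mean R_m = (9.3 + 5.9 + 11.3 − 6.0 + 4.0) / 5 = 4.9000%
Σ(R_i − R̄_i)(R_m − R̄_m) = 184.5400  ⇒  Cov = 184.5400 / 4 = 46.1350
Σ(R_m − R̄_m)² = 180.9400  ⇒  Var(R_m) = 180.9400 / 4 = 45.2350
β = Cov / Var(R_m) = 46.1350 / 45.2350 = 1.0199
E(R) = R_f + β × MRP = 3.39% + 1.0199 × 6.88% = 10.41%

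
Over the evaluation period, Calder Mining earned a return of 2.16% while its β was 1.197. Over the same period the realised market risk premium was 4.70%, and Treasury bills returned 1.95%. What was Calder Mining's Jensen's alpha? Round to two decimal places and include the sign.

-5.42%

CAPM benchmark = R_f + β(R_m − R_f) = 1.95% + 1.197 × 4.70% = 7.57590%
α = actual − benchmark = 2.16% − 7.57590% = -5.42%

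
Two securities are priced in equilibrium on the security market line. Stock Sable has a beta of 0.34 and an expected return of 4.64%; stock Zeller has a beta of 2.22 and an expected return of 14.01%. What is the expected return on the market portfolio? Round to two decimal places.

7.93%

Both satisfy E(R) = R_f + β·MRP, so the slope of the SML is
MRP = (14.01% − 4.64%) / (2.22 − 0.34) = 9.37% / 1.88 = 4.9840%
R_f = E(R_Sable) − β_Sable·MRP = 4.64% − 0.34 × 4.9840% = 2.9454%
E(R_m) = R_f + MRP = 2.9454% + 4.9840% = 7.93%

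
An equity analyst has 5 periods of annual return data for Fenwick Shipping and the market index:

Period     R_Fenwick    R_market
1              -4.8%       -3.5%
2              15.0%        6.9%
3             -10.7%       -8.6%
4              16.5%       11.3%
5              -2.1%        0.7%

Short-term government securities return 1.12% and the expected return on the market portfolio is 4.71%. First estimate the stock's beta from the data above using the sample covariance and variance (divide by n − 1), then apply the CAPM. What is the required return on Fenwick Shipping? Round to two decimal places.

6.49%

Mean R_i = (-4.8 + 15.0 − 10.7 + 16.5 − 2.1) / 5 = 2.7800%
Mean R_m = (-3.5 + 6.9 − 8.6 + 11.3 + 0.7) / 5 = 1.3600%
Σ(R_i − R̄_i)(R_m − R̄_m) = 378.3960  ⇒  Cov = 378.3960 / 4 = 94.5990
Σ(R_m − R̄_m)² = 252.7520  ⇒  Var(R_m) = 252.7520 / 4 = 63.1880
β = Cov / Var(R_m) = 94.5990 / 63.1880 = 1.4971
MRP = 4.71% − 1.12% = 3.59%
E(R) = R_f + β × MRP = 1.12% + 1.4971 × 3.59% = 6.49%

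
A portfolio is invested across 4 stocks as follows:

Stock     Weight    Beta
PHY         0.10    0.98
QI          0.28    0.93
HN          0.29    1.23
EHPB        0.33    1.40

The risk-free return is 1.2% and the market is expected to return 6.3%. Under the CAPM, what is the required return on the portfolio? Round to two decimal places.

β_P = Σ w_i β_i = 0.10×0.98 + 0.28×0.93 + 0.29×1.23 + 0.33×1.40 = 1.1771
MRP = 6.3% − 1.2% = 5.10%
E(R_P) = R_f + β_P × MRP = 1.2% + 1.1771 × 5.1% = 7.20%

7.20%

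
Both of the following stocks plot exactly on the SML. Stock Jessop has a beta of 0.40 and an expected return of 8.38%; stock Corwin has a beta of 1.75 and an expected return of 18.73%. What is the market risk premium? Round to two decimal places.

Both satisfy E(R) = R_f + β·MRP, so the slope of the SML is
MRP = (18.73% − 8.38%) / (1.75 − 0.40) = 10.35% / 1.35 = 7.6667%

7.67%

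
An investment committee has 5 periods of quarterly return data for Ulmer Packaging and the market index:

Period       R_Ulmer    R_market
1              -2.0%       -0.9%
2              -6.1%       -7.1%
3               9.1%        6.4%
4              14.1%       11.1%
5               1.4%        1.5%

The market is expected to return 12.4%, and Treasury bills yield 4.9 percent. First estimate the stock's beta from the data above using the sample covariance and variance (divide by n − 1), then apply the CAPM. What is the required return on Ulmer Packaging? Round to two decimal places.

13.65%

Mean R_i = (-2.0 − 6.1 + 9.1 + 14.1 + 1.4) / 5 = 3.3000%
Mean R_m = (-0.9 − 7.1 + 6.4 + 11.1 + 1.5) / 5 = 2.2000%
Σ(R_i − R̄_i)(R_m − R̄_m) = 225.6600  ⇒  Cov = 225.6600 / 4 = 56.4150
Σ(R_m − R̄_m)² = 193.4400  ⇒  Var(R_m) = 193.4400 / 4 = 48.3600
β = Cov / Var(R_m) = 56.4150 / 48.3600 = 1.1666
MRP = 12.4% − 4.9% = 7.50%
E(R) = R_f + β × MRP = 4.9% + 1.1666 × 7.5% = 13.65%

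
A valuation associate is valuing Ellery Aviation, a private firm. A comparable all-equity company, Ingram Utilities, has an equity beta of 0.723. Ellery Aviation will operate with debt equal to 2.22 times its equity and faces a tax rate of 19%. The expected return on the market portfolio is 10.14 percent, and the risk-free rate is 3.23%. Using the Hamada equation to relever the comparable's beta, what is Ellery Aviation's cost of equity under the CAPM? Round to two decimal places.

17.21%

β_L = β_U × [1 + (1 − t)(D/E)] = 0.723 × [1 + (1 − 0.19) × 2.22]
    = 0.723 × [1 + 0.81 × 2.22] = 0.723 × 2.7982 = 2.0231
MRP = 10.14% − 3.23% = 6.91%
E(R) = R_f + β_L × MRP = 3.23% + 2.0231 × 6.91% = 17.21%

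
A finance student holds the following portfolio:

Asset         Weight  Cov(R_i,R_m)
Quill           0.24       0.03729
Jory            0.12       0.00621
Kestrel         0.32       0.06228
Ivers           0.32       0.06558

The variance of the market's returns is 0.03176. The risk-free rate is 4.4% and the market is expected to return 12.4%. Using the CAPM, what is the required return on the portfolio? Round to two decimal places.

β_Quill = 0.03729 / 0.03176 = 1.1741
β_Jory = 0.00621 / 0.03176 = 0.1955
β_Kestrel = 0.06228 / 0.03176 = 1.9610
β_Ivers = 0.06558 / 0.03176 = 2.0649
β_P = Σ w_i β_i = 0.24×1.1741 + 0.12×0.1955 + 0.32×1.9610 + 0.32×2.0649 = 1.5935
MRP = 12.4% − 4.4% = 8.00%
E(R_P) = R_f + β_P × MRP = 4.4% + 1.5935 × 8.0% = 17.15%

17.15%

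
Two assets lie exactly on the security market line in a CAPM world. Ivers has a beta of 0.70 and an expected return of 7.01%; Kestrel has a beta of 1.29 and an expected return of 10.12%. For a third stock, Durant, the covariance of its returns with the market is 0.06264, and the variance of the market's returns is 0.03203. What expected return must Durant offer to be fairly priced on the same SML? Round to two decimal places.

13.63%

MRP = (10.12% − 7.01%) / (1.29 − 0.70) = 5.2712%
R_f = 7.01% − 0.70 × 5.2712% = 3.3202%
β_Durant = Cov / Var(R_m) = 0.06264 / 0.03203 = 1.9557
E(R_Durant) = R_f + β × MRP = 3.3202% + 1.9557 × 5.2712% = 13.63%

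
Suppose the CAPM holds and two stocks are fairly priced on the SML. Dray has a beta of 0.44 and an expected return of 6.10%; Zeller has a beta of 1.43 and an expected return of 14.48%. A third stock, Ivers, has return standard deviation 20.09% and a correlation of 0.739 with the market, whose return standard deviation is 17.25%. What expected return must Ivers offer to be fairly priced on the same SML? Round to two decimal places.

MRP = (14.48% − 6.10%) / (1.43 − 0.44) = 8.4646%
R_f = 6.10% − 0.44 × 8.4646% = 2.3756%
β_Ivers = ρ·σ_i/σ_m = 0.739 × 20.09 / 17.25 = 0.8607
E(R_Ivers) = R_f + β × MRP = 2.3756% + 0.8607 × 8.4646% = 9.66%

9.66%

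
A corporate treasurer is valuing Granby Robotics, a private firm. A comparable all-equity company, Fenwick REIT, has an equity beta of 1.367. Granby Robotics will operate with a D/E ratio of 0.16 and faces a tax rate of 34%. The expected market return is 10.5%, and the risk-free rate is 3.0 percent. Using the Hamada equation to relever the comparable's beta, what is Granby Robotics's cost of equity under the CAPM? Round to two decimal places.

β_L = β_U × [1 + (1 − t)(D/E)] = 1.367 × [1 + (1 − 0.34) × 0.16]
    = 1.367 × [1 + 0.66 × 0.16] = 1.367 × 1.1056 = 1.5114
MRP = 10.5% − 3.0% = 7.50%
E(R) = R_f + β_L × MRP = 3.0% + 1.5114 × 7.5% = 14.34%

14.34%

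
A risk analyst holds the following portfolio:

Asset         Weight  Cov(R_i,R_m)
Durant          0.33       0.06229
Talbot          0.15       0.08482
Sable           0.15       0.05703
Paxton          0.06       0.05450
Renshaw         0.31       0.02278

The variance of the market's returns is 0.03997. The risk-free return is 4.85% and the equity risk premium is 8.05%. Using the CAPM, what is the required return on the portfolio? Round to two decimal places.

15.36%

β_Durant = 0.06229 / 0.03997 = 1.5584
β_Talbot = 0.08482 / 0.03997 = 2.1221
β_Sable = 0.05703 / 0.03997 = 1.4268
β_Paxton = 0.05450 / 0.03997 = 1.3635
β_Renshaw = 0.02278 / 0.03997 = 0.5699
β_P = Σ w_i β_i = 0.33×1.5584 + 0.15×2.1221 + 0.15×1.4268 + 0.06×1.3635 + 0.31×0.5699 = 1.3051
E(R_P) = R_f + β_P × MRP = 4.85% + 1.3051 × 8.05% = 15.36%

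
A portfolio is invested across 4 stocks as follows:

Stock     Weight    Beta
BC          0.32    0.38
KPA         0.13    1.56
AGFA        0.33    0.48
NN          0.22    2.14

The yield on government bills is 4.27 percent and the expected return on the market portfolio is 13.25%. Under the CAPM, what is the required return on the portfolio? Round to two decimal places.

β_P = Σ w_i β_i = 0.32×0.38 + 0.13×1.56 + 0.33×0.48 + 0.22×2.14 = 0.9536
MRP = 13.25% − 4.27% = 8.98%
E(R_P) = R_f + β_P × MRP = 4.27% + 0.9536 × 8.98% = 12.83%

12.83%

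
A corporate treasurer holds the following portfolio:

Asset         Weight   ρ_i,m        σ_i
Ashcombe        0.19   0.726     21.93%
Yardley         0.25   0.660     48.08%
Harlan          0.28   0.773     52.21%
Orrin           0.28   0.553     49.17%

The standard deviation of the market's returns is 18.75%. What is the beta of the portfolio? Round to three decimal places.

1.593

β_Ashcombe = 0.726 × 21.93% / 18.75% = 0.8491
β_Yardley = 0.660 × 48.08% / 18.75% = 1.6924
β_Harlan = 0.773 × 52.21% / 18.75% = 2.1524
β_Orrin = 0.553 × 49.17% / 18.75% = 1.4502
β_P = Σ w_i β_i = 0.19×0.8491 + 0.25×1.6924 + 0.28×2.1524 + 0.28×1.4502 = 1.5932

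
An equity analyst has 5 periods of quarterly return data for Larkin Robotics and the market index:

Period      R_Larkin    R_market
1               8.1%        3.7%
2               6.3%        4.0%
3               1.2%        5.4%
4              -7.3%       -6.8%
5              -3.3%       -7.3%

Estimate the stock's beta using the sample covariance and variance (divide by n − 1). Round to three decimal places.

0.862

Mean R_i = (8.1 + 6.3 + 1.2 − 7.3 − 3.3) / 5 = 1.0000%
Mean R_m = (3.7 + 4.0 + 5.4 − 6.8 − 7.3) / 5 = -0.2000%
Σ(R_i − R̄_i)(R_m − R̄_m) = 136.3800  ⇒  Cov = 136.3800 / 4 = 34.0950
Σ(R_m − R̄_m)² = 158.1800  ⇒  Var(R_m) = 158.1800 / 4 = 39.5450
β = Cov / Var(R_m) = 34.0950 / 39.5450 = 0.8622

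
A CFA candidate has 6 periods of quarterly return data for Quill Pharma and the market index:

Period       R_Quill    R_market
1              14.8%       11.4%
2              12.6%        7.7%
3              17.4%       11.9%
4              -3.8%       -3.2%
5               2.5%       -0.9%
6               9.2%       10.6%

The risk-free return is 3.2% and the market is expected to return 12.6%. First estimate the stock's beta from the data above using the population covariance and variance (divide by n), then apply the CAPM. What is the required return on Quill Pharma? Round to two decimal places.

Mean R_i = (14.8 + 12.6 + 17.4 − 3.8 + 2.5 + 9.2) / 6 = 8.7833%
Mean R_m = (11.4 + 7.7 + 11.9 − 3.2 − 0.9 + 10.6) / 6 = 6.2500%
Σ(R_i − R̄_i)(R_m − R̄_m) = 250.8550  ⇒  Cov = 250.8550 / 6 = 41.8092
Σ(R_m − R̄_m)² = 219.8950  ⇒  Var(R_m) = 219.8950 / 6 = 36.6492
β = Cov / Var(R_m) = 41.8092 / 36.6492 = 1.1408
MRP = 12.6% − 3.2% = 9.40%
E(R) = R_f + β × MRP = 3.2% + 1.1408 × 9.4% = 13.92%

13.92%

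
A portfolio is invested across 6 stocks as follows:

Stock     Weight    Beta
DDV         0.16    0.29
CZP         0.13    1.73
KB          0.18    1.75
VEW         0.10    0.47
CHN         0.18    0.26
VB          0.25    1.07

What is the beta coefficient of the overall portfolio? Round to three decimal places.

β_P = Σ w_i β_i = 0.16×0.29 + 0.13×1.73 + 0.18×1.75 + 0.10×0.47 + 0.18×0.26 + 0.25×1.07 = 0.9476

0.948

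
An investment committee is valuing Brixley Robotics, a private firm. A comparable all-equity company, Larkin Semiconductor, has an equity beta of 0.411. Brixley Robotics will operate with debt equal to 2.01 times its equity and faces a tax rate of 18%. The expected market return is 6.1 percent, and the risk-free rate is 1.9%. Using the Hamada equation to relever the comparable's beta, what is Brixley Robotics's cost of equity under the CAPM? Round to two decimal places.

β_L = β_U × [1 + (1 − t)(D/E)] = 0.411 × [1 + (1 − 0.18) × 2.01]
    = 0.411 × [1 + 0.82 × 2.01] = 0.411 × 2.6482 = 1.0884
MRP = 6.1% − 1.9% = 4.20%
E(R) = R_f + β_L × MRP = 1.9% + 1.0884 × 4.2% = 6.47%

6.47%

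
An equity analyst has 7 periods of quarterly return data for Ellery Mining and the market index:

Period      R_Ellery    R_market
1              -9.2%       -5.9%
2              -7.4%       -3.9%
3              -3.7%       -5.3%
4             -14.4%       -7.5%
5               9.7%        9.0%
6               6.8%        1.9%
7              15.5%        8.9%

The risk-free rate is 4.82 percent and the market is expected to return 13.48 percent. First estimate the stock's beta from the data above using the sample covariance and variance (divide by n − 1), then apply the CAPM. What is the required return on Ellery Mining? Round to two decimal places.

Mean R_i = (-9.2 − 7.4 − 3.7 − 14.4 + 9.7 + 6.8 + 15.5) / 7 = -0.3857%
Mean R_m = (-5.9 − 3.9 − 5.3 − 7.5 + 9.0 + 1.9 + 8.9) / 7 = -0.4000%
Σ(R_i − R̄_i)(R_m − R̄_m) = 447.8400  ⇒  Cov = 447.8400 / 6 = 74.6400
Σ(R_m − R̄_m)² = 297.0600  ⇒  Var(R_m) = 297.0600 / 6 = 49.5100
β = Cov / Var(R_m) = 74.6400 / 49.5100 = 1.5076
MRP = 13.48% − 4.82% = 8.66%
E(R) = R_f + β × MRP = 4.82% + 1.5076 × 8.66% = 17.88%

17.88%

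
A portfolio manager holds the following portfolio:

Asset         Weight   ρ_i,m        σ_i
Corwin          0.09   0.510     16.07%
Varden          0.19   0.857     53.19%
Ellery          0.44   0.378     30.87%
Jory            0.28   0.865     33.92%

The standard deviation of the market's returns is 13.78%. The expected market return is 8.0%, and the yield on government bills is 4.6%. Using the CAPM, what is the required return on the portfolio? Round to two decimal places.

β_Corwin = 0.510 × 16.07% / 13.78% = 0.5948
β_Varden = 0.857 × 53.19% / 13.78% = 3.3080
β_Ellery = 0.378 × 30.87% / 13.78% = 0.8468
β_Jory = 0.865 × 33.92% / 13.78% = 2.1292
β_P = Σ w_i β_i = 0.09×0.5948 + 0.19×3.3080 + 0.44×0.8468 + 0.28×2.1292 = 1.6508
MRP = 8.0% − 4.6% = 3.40%
E(R_P) = R_f + β_P × MRP = 4.6% + 1.6508 × 3.4% = 10.21%

10.21%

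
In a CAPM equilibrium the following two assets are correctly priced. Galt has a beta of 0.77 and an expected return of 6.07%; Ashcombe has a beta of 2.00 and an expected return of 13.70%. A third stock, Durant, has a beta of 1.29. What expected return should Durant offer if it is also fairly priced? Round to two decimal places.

MRP (SML slope) = (13.70% − 6.07%) / (2.00 − 0.77) = 7.63% / 1.23 = 6.2033%
R_f (intercept) = 6.07% − 0.77 × 6.2033% = 1.2935%
E(R_Durant) = R_f + β × MRP = 1.2935% + 1.29 × 6.2033% = 9.30%

9.30%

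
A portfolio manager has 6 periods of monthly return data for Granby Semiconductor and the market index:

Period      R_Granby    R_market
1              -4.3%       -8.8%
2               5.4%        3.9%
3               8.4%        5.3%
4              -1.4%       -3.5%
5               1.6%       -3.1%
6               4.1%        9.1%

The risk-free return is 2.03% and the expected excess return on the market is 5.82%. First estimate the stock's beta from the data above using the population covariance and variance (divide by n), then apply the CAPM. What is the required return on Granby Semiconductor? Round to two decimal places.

5.51%

Mean R_i = (-4.3 + 5.4 + 8.4 − 1.4 + 1.6 + 4.1) / 6 = 2.3000%
Mean R_m = (-8.8 + 3.9 + 5.3 − 3.5 − 3.1 + 9.1) / 6 = 0.4833%
Σ(R_i − R̄_i)(R_m − R̄_m) = 134.0000  ⇒  Cov = 134.0000 / 6 = 22.3333
Σ(R_m − R̄_m)² = 224.0083  ⇒  Var(R_m) = 224.0083 / 6 = 37.3347
β = Cov / Var(R_m) = 22.3333 / 37.3347 = 0.5982
E(R) = R_f + β × MRP = 2.03% + 0.5982 × 5.82% = 5.51%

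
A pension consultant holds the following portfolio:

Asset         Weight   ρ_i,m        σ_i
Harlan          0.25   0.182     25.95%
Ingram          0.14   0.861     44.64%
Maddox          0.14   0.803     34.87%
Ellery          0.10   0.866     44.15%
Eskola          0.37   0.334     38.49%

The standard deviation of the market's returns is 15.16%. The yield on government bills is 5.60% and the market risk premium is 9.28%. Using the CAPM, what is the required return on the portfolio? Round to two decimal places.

17.27%

β_Harlan = 0.182 × 25.95% / 15.16% = 0.3115
β_Ingram = 0.861 × 44.64% / 15.16% = 2.5353
β_Maddox = 0.803 × 34.87% / 15.16% = 1.8470
β_Ellery = 0.866 × 44.15% / 15.16% = 2.5220
β_Eskola = 0.334 × 38.49% / 15.16% = 0.8480
β_P = Σ w_i β_i = 0.25×0.3115 + 0.14×2.5353 + 0.14×1.8470 + 0.10×2.5220 + 0.37×0.8480 = 1.2574
E(R_P) = R_f + β_P × MRP = 5.60% + 1.2574 × 9.28% = 17.27%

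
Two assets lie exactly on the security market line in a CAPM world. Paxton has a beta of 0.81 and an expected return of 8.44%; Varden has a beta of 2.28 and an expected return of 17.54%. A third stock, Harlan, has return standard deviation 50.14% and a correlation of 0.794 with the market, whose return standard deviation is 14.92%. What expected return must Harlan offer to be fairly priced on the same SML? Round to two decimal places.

MRP = (17.54% − 8.44%) / (2.28 − 0.81) = 6.1905%
R_f = 8.44% − 0.81 × 6.1905% = 3.4257%
β_Harlan = ρ·σ_i/σ_m = 0.794 × 50.14 / 14.92 = 2.6683
E(R_Harlan) = R_f + β × MRP = 3.4257% + 2.6683 × 6.1905% = 19.94%

19.94%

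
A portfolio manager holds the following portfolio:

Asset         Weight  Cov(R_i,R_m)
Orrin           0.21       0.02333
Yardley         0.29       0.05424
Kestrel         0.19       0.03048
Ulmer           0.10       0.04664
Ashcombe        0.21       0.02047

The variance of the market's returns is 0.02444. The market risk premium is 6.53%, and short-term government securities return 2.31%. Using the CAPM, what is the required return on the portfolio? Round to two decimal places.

β_Orrin = 0.02333 / 0.02444 = 0.9546
β_Yardley = 0.05424 / 0.02444 = 2.2193
β_Kestrel = 0.03048 / 0.02444 = 1.2471
β_Ulmer = 0.04664 / 0.02444 = 1.9083
β_Ashcombe = 0.02047 / 0.02444 = 0.8376
β_P = Σ w_i β_i = 0.21×0.9546 + 0.29×2.2193 + 0.19×1.2471 + 0.10×1.9083 + 0.21×0.8376 = 1.4477
E(R_P) = R_f + β_P × MRP = 2.31% + 1.4477 × 6.53% = 11.76%

11.76%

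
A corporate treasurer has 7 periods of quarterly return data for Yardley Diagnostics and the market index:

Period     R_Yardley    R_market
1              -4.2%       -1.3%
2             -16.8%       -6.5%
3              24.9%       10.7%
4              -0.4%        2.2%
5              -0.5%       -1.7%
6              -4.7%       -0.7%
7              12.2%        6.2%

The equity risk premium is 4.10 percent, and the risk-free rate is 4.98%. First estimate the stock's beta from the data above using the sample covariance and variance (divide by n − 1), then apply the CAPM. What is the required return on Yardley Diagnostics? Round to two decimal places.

Mean R_i = (-4.2 − 16.8 + 24.9 − 0.4 − 0.5 − 4.7 + 12.2) / 7 = 1.5000%
Mean R_m = (-1.3 − 6.5 + 10.7 + 2.2 − 1.7 − 0.7 + 6.2) / 7 = 1.2714%
Σ(R_i − R̄_i)(R_m − R̄_m) = 446.6400  ⇒  Cov = 446.6400 / 6 = 74.4400
Σ(R_m − R̄_m)² = 193.7743  ⇒  Var(R_m) = 193.7743 / 6 = 32.2957
β = Cov / Var(R_m) = 74.4400 / 32.2957 = 2.3050
E(R) = R_f + β × MRP = 4.98% + 2.3050 × 4.10% = 14.43%

14.43%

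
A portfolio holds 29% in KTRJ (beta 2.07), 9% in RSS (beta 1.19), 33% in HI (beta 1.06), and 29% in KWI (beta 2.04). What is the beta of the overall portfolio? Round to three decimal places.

1.649

β_P = Σ w_i β_i = 0.29×2.07 + 0.09×1.19 + 0.33×1.06 + 0.29×2.04 = 1.6488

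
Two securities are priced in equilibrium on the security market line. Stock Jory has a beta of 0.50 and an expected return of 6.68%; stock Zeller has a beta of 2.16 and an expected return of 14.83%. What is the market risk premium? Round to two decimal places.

Both satisfy E(R) = R_f + β·MRP, so the slope of the SML is
MRP = (14.83% − 6.68%) / (2.16 − 0.50) = 8.15% / 1.66 = 4.9096%

4.91%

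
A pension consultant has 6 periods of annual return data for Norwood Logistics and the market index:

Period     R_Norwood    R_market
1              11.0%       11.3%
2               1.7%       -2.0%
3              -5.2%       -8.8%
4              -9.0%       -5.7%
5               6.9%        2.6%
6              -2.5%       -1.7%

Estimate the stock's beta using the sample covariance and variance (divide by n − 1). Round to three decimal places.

Mean R_i = (11.0 + 1.7 − 5.2 − 9.0 + 6.9 − 2.5) / 6 = 0.4833%
Mean R_m = (11.3 − 2.0 − 8.8 − 5.7 + 2.6 − 1.7) / 6 = -0.7167%
Σ(R_i − R̄_i)(R_m − R̄_m) = 242.2283  ⇒  Cov = 242.2283 / 5 = 48.4457
Σ(R_m − R̄_m)² = 248.1883  ⇒  Var(R_m) = 248.1883 / 5 = 49.6377
β = Cov / Var(R_m) = 48.4457 / 49.6377 = 0.9760

0.976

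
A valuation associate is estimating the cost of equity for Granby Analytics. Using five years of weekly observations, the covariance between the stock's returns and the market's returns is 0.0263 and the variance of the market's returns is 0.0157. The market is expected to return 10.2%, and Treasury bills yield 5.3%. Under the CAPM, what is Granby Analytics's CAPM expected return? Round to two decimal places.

β = Cov(R_i, R_m) / Var(R_m) = 0.0263 / 0.0157 = 1.6752
MRP = 10.2% − 5.3% = 4.90%
E(R) = R_f + β × MRP = 5.3% + 1.6752 × 4.9% = 13.51%

13.51%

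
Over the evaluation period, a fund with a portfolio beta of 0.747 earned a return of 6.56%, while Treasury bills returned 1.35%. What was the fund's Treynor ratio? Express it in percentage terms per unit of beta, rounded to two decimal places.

Treynor = (R_P − R_f) / β_P = (6.56% − 1.35%) / 0.7470 = 5.21% / 0.7470 = 6.97%

6.97%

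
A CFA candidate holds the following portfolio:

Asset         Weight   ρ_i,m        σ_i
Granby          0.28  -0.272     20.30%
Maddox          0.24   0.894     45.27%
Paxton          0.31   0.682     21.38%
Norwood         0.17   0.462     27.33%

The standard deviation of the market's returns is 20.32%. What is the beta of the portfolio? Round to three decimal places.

0.730

β_Granby = -0.272 × 20.30% / 20.32% = -0.2717
β_Maddox = 0.894 × 45.27% / 20.32% = 1.9917
β_Paxton = 0.682 × 21.38% / 20.32% = 0.7176
β_Norwood = 0.462 × 27.33% / 20.32% = 0.6214
β_P = Σ w_i β_i = 0.28×-0.2717 + 0.24×1.9917 + 0.31×0.7176 + 0.17×0.6214 = 0.7300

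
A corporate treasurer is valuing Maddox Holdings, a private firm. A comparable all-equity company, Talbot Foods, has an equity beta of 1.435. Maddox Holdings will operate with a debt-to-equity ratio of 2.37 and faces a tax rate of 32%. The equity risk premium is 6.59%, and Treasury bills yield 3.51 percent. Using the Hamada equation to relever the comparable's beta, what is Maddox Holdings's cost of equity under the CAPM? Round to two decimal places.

β_L = β_U × [1 + (1 − t)(D/E)] = 1.435 × [1 + (1 − 0.32) × 2.37]
    = 1.435 × [1 + 0.68 × 2.37] = 1.435 × 2.6116 = 3.7476
E(R) = R_f + β_L × MRP = 3.51% + 3.7476 × 6.59% = 28.21%

28.21%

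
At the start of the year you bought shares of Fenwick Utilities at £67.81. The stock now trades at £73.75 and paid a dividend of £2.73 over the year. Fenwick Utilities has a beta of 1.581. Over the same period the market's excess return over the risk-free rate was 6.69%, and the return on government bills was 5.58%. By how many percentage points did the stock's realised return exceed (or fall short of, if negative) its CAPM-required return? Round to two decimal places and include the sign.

-3.37%

Realised HPR = (P1 + D1 − P0) / P0 = (73.75 + 2.73 − 67.81) / 67.81 = 8.67 / 67.81 = 12.7857%
CAPM required = R_f + β·MRP = 5.58% + 1.581 × 6.69% = 16.15689%
α = realised − required = 12.7857% − 16.15689% = -3.37%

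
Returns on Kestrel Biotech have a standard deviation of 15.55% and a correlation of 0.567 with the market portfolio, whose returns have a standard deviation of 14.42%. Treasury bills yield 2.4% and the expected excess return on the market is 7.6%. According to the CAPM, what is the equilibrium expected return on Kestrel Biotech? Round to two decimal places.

7.05%

β = ρ × σ_i / σ_m = 0.567 × 15.55% / 14.42% = 0.6114
E(R) = 2.4% + 0.6114 × 7.6% = 7.05%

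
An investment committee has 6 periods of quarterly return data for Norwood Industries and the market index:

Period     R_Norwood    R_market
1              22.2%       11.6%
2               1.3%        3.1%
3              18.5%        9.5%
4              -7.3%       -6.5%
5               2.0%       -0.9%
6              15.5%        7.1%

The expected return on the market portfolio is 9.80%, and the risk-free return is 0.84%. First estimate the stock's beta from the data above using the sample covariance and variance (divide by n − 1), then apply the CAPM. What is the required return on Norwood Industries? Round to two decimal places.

Mean R_i = (22.2 + 1.3 + 18.5 − 7.3 + 2.0 + 15.5) / 6 = 8.7000%
Mean R_m = (11.6 + 3.1 + 9.5 − 6.5 − 0.9 + 7.1) / 6 = 3.9833%
Σ(R_i − R̄_i)(R_m − R̄_m) = 385.0700  ⇒  Cov = 385.0700 / 5 = 77.0140
Σ(R_m − R̄_m)² = 232.6883  ⇒  Var(R_m) = 232.6883 / 5 = 46.5377
β = Cov / Var(R_m) = 77.0140 / 46.5377 = 1.6549
MRP = 9.80% − 0.84% = 8.96%
E(R) = R_f + β × MRP = 0.84% + 1.6549 × 8.96% = 15.67%

15.67%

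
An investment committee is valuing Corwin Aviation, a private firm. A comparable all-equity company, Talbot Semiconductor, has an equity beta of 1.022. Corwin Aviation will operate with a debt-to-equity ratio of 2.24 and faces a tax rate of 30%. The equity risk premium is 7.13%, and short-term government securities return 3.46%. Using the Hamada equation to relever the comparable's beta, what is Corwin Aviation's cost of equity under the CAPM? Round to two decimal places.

22.17%

β_L = β_U × [1 + (1 − t)(D/E)] = 1.022 × [1 + (1 − 0.30) × 2.24]
    = 1.022 × [1 + 0.70 × 2.24] = 1.022 × 2.5680 = 2.6245
E(R) = R_f + β_L × MRP = 3.46% + 2.6245 × 7.13% = 22.17%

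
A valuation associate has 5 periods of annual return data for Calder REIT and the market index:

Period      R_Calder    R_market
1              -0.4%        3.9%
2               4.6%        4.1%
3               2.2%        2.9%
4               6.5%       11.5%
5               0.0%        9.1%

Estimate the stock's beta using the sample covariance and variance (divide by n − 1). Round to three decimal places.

0.301

Mean R_i = (-0.4 + 4.6 + 2.2 + 6.5 + 0.0) / 5 = 2.5800%
Mean R_m = (3.9 + 4.1 + 2.9 + 11.5 + 9.1) / 5 = 6.3000%
Σ(R_i − R̄_i)(R_m − R̄_m) = 17.1600  ⇒  Cov = 17.1600 / 4 = 4.2900
Σ(R_m − R̄_m)² = 57.0400  ⇒  Var(R_m) = 57.0400 / 4 = 14.2600
β = Cov / Var(R_m) = 4.2900 / 14.2600 = 0.3008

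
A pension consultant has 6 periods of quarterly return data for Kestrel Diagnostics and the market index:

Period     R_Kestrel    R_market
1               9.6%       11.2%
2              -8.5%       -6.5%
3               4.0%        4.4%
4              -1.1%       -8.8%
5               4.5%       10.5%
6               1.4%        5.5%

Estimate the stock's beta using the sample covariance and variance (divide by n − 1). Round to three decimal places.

Mean R_i = (9.6 − 8.5 + 4.0 − 1.1 + 4.5 + 1.4) / 6 = 1.6500%
Mean R_m = (11.2 − 6.5 + 4.4 − 8.8 + 10.5 + 5.5) / 6 = 2.7167%
Σ(R_i − R̄_i)(R_m − R̄_m) = 218.1050  ⇒  Cov = 218.1050 / 5 = 43.6210
Σ(R_m − R̄_m)² = 360.7083  ⇒  Var(R_m) = 360.7083 / 5 = 72.1417
β = Cov / Var(R_m) = 43.6210 / 72.1417 = 0.6047

0.605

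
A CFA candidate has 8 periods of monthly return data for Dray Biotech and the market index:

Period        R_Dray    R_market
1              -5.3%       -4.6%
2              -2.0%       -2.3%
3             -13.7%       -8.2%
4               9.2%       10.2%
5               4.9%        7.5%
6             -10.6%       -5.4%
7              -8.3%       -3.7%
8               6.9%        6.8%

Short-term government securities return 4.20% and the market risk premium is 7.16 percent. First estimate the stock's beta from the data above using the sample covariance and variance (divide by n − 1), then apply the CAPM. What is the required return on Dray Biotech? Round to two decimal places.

Mean R_i = (-5.3 − 2.0 − 13.7 + 9.2 + 4.9 − 10.6 − 8.3 + 6.9) / 8 = -2.3625%
Mean R_m = (-4.6 − 2.3 − 8.2 + 10.2 + 7.5 − 5.4 − 3.7 + 6.8) / 8 = 0.0375%
Σ(R_i − R̄_i)(R_m − R̄_m) = 407.4888  ⇒  Cov = 407.4888 / 7 = 58.2127
Σ(R_m − R̄_m)² = 343.0588  ⇒  Var(R_m) = 343.0588 / 7 = 49.0084
β = Cov / Var(R_m) = 58.2127 / 49.0084 = 1.1878
E(R) = R_f + β × MRP = 4.20% + 1.1878 × 7.16% = 12.70%

12.70%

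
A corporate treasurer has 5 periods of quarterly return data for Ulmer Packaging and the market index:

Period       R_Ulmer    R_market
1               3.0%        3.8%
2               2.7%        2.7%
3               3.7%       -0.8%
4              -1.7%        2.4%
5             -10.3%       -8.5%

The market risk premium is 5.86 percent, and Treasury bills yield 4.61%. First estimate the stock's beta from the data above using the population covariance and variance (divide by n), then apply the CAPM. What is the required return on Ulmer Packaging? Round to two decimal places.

10.39%

Mean R_i = (3.0 + 2.7 + 3.7 − 1.7 − 10.3) / 5 = -0.5200%
Mean R_m = (3.8 + 2.7 − 0.8 + 2.4 − 8.5) / 5 = -0.0800%
Σ(R_i − R̄_i)(R_m − R̄_m) = 98.9920  ⇒  Cov = 98.9920 / 5 = 19.7984
Σ(R_m − R̄_m)² = 100.3480  ⇒  Var(R_m) = 100.3480 / 5 = 20.0696
β = Cov / Var(R_m) = 19.7984 / 20.0696 = 0.9865
E(R) = R_f + β × MRP = 4.61% + 0.9865 × 5.86% = 10.39%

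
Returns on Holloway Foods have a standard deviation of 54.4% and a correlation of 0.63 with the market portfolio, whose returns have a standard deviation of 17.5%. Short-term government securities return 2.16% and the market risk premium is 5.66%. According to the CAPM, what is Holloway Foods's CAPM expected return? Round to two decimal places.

13.24%

β = ρ × σ_i / σ_m = 0.63 × 54.4% / 17.5% = 1.9584
E(R) = 2.16% + 1.9584 × 5.66% = 13.24%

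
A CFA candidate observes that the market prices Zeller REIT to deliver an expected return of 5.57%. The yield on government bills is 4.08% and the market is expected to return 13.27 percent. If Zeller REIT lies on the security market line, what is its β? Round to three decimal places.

0.162

MRP = 13.27% − 4.08% = 9.19%
β = (E(R) − R_f) / MRP = (5.57% − 4.08%) / 9.19% = 1.49% / 9.19% = 0.162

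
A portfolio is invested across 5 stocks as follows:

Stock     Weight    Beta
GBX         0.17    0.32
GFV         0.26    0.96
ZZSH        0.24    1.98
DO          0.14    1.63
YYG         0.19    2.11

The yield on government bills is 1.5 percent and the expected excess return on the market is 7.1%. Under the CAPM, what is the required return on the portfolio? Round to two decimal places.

11.50%

β_P = Σ w_i β_i = 0.17×0.32 + 0.26×0.96 + 0.24×1.98 + 0.14×1.63 + 0.19×2.11 = 1.4083
E(R_P) = R_f + β_P × MRP = 1.5% + 1.4083 × 7.1% = 11.50%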